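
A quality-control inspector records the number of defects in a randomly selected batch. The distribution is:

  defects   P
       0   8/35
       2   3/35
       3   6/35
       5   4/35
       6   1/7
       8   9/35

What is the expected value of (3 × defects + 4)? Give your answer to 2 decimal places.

16.51

E[3x+4] = (8/35)·4 + (3/35)·10 + (6/35)·13 + (4/35)·19 + (1/7)·22 + (9/35)·28
     = 578/35 ≈ 16.51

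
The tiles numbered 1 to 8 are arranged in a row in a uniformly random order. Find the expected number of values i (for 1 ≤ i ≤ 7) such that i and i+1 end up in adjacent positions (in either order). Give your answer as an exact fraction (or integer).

7/4

For each i ∈ {1,…,7}, let Xᵢ = 1 if i and i+1 are adjacent. P(Xᵢ=1) = 2·(8−1)!/8! = 2/8.
By linearity, E[ΣXᵢ] = (7)·(2/8) = 7/4.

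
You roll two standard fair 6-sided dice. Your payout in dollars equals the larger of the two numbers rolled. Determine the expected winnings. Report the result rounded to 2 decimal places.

Distribution of the larger of the two numbers rolled: 1 w.p. 1/36, 2 w.p. 1/12, 3 w.p. 5/36, 4 w.p. 7/36, 5 w.p. 1/4, 6 w.p. 11/36
E[payout] = (1/36)·1 + (1/12)·2 + (5/36)·3 + (7/36)·4 + (1/4)·5 + (11/36)·6 = 161/36
≈ $4.47

$4.47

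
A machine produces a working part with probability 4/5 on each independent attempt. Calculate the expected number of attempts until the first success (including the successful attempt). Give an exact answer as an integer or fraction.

5/4

For a geometric distribution, E[trials] = 1/p = 1/(4/5) = 5/4.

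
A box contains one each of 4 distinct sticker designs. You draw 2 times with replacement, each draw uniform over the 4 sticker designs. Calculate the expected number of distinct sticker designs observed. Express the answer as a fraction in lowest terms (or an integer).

7/4

Let Xⱼ=1 if type j appears at least once. P(Xⱼ=1) = 1 − ((4−1)/4)^2 = 7/16.
E[#distinct] = 4·7/16 = 7/4.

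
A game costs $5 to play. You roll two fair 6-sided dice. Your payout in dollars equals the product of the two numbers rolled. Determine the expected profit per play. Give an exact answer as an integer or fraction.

29/4 dollars

Distribution of the product of the two numbers rolled: 1 w.p. 1/36, 2 w.p. 1/18, 3 w.p. 1/18, 4 w.p. 1/12, 5 w.p. 1/18, 6 w.p. 1/9, …
E[payout] = (1/36)·1 + (1/18)·2 + (1/18)·3 + (1/12)·4 + (1/18)·5 + (1/9)·6 + (1/18)·8 + (1/36)·9 + (1/18)·10 + (1/9)·12 + (1/18)·15 + (1/36)·16 + (1/18)·18 + (1/18)·20 + (1/18)·24 + (1/36)·25 + (1/18)·30 + (1/36)·36 = 49/4
Expected profit = 49/4 − 5 = 29/4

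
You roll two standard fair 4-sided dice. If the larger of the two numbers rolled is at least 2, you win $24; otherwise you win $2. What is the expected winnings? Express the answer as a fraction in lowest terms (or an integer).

E[payout] = (1/16)·2 + (15/16)·24 = 181/8

181/8 dollars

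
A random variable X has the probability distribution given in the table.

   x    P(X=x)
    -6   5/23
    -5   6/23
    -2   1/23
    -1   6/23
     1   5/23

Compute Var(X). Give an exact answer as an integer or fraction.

E[X] = (5/23)·(-6) + (6/23)·(-5) + (1/23)·(-2) + (6/23)·(-1) + (5/23)·1 = -63/23
E[X²] = (5/23)·36 + (6/23)·25 + (1/23)·4 + (6/23)·1 + (5/23)·1 = 15
Var(X) = 15 − (-63/23)² = 3966/529

3966/529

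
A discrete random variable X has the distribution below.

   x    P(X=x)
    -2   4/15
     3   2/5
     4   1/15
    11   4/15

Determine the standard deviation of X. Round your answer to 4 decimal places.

E[X] = 58/15, E[X²] = 38
Var(X) = E[X²] − (E[X])² = 38 − 3364/225 = 5186/225
SD(X) = √(5186/225) ≈ 4.8009

4.8009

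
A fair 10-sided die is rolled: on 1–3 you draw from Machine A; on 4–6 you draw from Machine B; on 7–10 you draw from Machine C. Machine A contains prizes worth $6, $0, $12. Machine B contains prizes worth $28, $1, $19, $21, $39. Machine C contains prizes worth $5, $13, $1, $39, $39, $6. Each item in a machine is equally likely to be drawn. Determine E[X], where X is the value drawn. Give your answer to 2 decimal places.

E[X | Machine A] = (6 + 0 + 12)/3 = 6
E[X | Machine B] = (28 + 1 + 19 + 21 + 39)/5 = 108/5
E[X | Machine C] = (5 + 13 + 1 + 39 + 39 + 6)/6 = 103/6
E[X] = (3/10)·6 + (3/10)·108/5 + (2/5)·103/6 = 1136/75 ≈ 15.15

$15.15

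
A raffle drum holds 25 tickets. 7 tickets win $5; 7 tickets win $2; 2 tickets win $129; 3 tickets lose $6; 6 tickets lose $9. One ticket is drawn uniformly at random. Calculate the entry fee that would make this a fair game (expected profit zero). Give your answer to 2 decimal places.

$9.40

E[payout] = (7/25)·5 + (7/25)·2 + (2/25)·129 + (3/25)·(-6) + (6/25)·(-9) = 47/5
Fair fee = E[payout] = 47/5 ≈ $9.40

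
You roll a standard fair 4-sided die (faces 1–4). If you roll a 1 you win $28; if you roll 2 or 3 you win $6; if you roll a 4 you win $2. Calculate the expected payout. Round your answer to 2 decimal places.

E[payout] = (1/4)·2 + (1/2)·6 + (1/4)·28 = 21/2
≈ $10.50

$10.50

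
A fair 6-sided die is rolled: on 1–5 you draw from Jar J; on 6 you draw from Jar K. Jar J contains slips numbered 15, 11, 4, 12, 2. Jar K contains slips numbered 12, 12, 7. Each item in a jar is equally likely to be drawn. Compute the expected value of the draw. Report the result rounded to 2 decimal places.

9.06

E[X | Jar J] = (15 + 11 + 4 + 12 + 2)/5 = 44/5
E[X | Jar K] = (12 + 12 + 7)/3 = 31/3
E[X] = (5/6)·44/5 + (1/6)·31/3 = 163/18 ≈ 9.06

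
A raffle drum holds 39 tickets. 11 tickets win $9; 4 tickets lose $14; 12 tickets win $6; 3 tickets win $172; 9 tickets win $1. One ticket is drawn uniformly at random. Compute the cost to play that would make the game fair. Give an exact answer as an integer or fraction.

640/39 dollars

E[payout] = (11/39)·9 + (4/39)·(-14) + (12/39)·6 + (3/39)·172 + (9/39)·1 = 640/39
Fair fee = E[payout] = 640/39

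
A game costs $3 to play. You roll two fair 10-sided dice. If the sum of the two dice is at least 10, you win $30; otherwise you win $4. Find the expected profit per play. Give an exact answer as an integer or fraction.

441/25 dollars

E[payout] = (9/25)·4 + (16/25)·30 = 516/25
Expected profit = 516/25 − 3 = 441/25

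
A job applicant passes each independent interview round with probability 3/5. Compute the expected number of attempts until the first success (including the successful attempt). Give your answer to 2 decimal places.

For a geometric distribution, E[trials] = 1/p = 1/(3/5) = 5/3.
≈ 1.67

1.67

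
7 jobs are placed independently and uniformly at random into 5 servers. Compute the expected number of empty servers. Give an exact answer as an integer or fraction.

Let Xⱼ=1 if server j is empty. P(Xⱼ=1) = ((5-1)/5)^7 = 16384/78125.
By linearity, E[#empty] = 5·16384/78125 = 16384/15625.

16384/15625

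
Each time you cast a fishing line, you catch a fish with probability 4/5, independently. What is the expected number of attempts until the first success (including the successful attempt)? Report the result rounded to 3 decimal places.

For a geometric distribution, E[trials] = 1/p = 1/(4/5) = 5/4.
≈ 1.250

1.250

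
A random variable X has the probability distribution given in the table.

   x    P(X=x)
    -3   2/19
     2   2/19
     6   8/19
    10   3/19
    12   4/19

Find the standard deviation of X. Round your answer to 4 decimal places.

4.4765

E[X] = 124/19, E[X²] = 1190/19
Var(X) = E[X²] − (E[X])² = 1190/19 − 15376/361 = 7234/361
SD(X) = √(7234/361) ≈ 4.4765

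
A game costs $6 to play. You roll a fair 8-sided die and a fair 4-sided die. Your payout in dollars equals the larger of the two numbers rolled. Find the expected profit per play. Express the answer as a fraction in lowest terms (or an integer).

-19/16 dollars

Distribution of the larger of the two numbers rolled: 1 w.p. 1/32, 2 w.p. 3/32, 3 w.p. 5/32, 4 w.p. 7/32, 5 w.p. 1/8, 6 w.p. 1/8, …
E[payout] = (1/32)·1 + (3/32)·2 + (5/32)·3 + (7/32)·4 + (1/8)·5 + (1/8)·6 + (1/8)·7 + (1/8)·8 = 77/16
Expected profit = 77/16 − 6 = -19/16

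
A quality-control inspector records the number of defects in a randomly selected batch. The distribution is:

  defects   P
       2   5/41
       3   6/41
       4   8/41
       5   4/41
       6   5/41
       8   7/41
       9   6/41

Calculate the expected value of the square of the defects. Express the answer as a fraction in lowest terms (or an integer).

1416/41

E[X²] = (5/41)·4 + (6/41)·9 + (8/41)·16 + (4/41)·25 + (5/41)·36 + (7/41)·64 + (6/41)·81
     = 1416/41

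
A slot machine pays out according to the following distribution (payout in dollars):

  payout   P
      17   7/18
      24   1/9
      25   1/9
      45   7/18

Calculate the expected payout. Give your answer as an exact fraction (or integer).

E[X] = (7/18)·17 + (1/9)·24 + (1/9)·25 + (7/18)·45
     = 266/9

266/9 dollars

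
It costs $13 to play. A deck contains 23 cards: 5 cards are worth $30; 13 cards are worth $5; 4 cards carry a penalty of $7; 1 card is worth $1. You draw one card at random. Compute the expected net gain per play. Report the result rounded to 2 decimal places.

-$4.83

E[payout] = (5/23)·30 + (13/23)·5 + (4/23)·(-7) + (1/23)·1 = 188/23
Expected profit = 188/23 − 13 = -111/23 ≈ -$4.83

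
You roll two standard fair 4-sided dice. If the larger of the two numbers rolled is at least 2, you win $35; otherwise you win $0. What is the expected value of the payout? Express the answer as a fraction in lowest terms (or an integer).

525/16 dollars

E[payout] = (1/16)·0 + (15/16)·35 = 525/16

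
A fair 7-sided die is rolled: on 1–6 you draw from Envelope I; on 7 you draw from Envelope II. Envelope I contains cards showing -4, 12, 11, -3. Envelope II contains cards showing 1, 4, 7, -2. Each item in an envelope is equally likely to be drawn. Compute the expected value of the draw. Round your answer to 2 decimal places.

E[X | Envelope I] = (-4 + 12 + 11 − 3)/4 = 4
E[X | Envelope II] = (1 + 4 + 7 − 2)/4 = 5/2
E[X] = (6/7)·4 + (1/7)·5/2 = 53/14 ≈ 3.79

3.79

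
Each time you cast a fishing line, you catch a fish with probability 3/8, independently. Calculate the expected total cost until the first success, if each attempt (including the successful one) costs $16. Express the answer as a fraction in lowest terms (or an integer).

128/3 dollars

E[#attempts] = 1/p = 8/3; E[cost] = 16·8/3 = 128/3.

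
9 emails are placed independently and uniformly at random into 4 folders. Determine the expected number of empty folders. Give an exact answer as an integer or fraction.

19683/65536

Let Xⱼ=1 if folder j is empty. P(Xⱼ=1) = ((4-1)/4)^9 = 19683/262144.
By linearity, E[#empty] = 4·19683/262144 = 19683/65536.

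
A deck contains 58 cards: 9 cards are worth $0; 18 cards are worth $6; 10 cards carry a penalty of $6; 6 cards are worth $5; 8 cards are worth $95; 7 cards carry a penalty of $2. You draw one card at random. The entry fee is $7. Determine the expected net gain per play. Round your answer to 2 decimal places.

E[payout] = (9/58)·0 + (18/58)·6 + (10/58)·(-6) + (6/58)·5 + (8/58)·95 + (7/58)·(-2) = 412/29
Expected profit = 412/29 − 7 = 209/29 ≈ $7.21

$7.21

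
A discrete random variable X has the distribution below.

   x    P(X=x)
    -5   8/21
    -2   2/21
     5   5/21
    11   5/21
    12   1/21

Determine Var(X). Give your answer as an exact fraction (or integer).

E[X] = (8/21)·(-5) + (2/21)·(-2) + (5/21)·5 + (5/21)·11 + (1/21)·12 = 16/7
E[X²] = (8/21)·25 + (2/21)·4 + (5/21)·25 + (5/21)·121 + (1/21)·144 = 1082/21
Var(X) = 1082/21 − (16/7)² = 6806/147

6806/147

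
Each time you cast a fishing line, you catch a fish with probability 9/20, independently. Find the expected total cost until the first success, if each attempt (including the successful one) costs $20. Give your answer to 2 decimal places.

E[#attempts] = 1/p = 20/9; E[cost] = 20·20/9 = 400/9.
≈ 44.44

$44.44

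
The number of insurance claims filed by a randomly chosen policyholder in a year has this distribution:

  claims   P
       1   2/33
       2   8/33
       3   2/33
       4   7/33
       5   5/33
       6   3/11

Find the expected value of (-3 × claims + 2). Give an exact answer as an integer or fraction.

-109/11

E[-3x+2] = (2/33)·(-1) + (8/33)·(-4) + (2/33)·(-7) + (7/33)·(-10) + (5/33)·(-13) + (3/11)·(-16)
     = -109/11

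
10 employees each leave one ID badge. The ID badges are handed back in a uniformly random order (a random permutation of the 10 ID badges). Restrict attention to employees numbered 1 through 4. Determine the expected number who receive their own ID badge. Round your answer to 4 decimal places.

Let Xᵢ = 1 if person i gets their own ID badge. For each i, P(Xᵢ=1) = 1/10.
By linearity of expectation, E[X₁+…+X_4] = 4·(1/10) = 2/5.
≈ 0.4000

0.4000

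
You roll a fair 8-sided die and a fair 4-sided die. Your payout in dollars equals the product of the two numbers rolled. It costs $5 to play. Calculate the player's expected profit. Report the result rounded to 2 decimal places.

$6.25

Distribution of the product of the two numbers rolled: 1 w.p. 1/32, 2 w.p. 1/16, 3 w.p. 1/16, 4 w.p. 3/32, 5 w.p. 1/32, 6 w.p. 3/32, …
E[payout] = (1/32)·1 + (1/16)·2 + (1/16)·3 + (3/32)·4 + (1/32)·5 + (3/32)·6 + (1/32)·7 + (3/32)·8 + (1/32)·9 + (1/32)·10 + (3/32)·12 + (1/32)·14 + (1/32)·15 + (1/16)·16 + (1/32)·18 + (1/32)·20 + (1/32)·21 + (1/16)·24 + (1/32)·28 + (1/32)·32 = 45/4
Expected profit = 45/4 − 5 = 25/4 ≈ $6.25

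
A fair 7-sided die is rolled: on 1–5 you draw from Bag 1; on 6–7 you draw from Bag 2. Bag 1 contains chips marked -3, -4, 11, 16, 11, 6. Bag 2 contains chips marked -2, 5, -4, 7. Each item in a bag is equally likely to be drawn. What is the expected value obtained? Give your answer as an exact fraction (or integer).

E[X | Bag 1] = (-3 − 4 + 11 + 16 + 11 + 6)/6 = 37/6
E[X | Bag 2] = (-2 + 5 − 4 + 7)/4 = 3/2
E[X] = (5/7)·37/6 + (2/7)·3/2 = 29/6

29/6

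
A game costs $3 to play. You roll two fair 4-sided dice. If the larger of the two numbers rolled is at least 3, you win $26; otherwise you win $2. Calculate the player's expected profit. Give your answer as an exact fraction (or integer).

$17

E[payout] = (1/4)·2 + (3/4)·26 = 20
Expected profit = 20 − 3 = 17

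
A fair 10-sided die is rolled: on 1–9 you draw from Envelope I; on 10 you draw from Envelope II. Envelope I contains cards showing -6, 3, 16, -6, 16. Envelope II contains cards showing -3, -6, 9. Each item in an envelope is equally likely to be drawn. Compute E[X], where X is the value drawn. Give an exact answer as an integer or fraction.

207/50

E[X | Envelope I] = (-6 + 3 + 16 − 6 + 16)/5 = 23/5
E[X | Envelope II] = (-3 − 6 + 9)/3 = 0
E[X] = (9/10)·23/5 + (1/10)·0 = 207/50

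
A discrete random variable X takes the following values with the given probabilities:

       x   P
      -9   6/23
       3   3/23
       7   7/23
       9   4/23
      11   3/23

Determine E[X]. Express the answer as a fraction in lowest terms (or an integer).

E[X] = (6/23)·(-9) + (3/23)·3 + (7/23)·7 + (4/23)·9 + (3/23)·11
     = 73/23

73/23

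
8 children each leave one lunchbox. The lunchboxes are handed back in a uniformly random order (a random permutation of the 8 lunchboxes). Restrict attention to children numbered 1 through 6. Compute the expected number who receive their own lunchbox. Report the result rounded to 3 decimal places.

0.750

Let Xᵢ = 1 if person i gets their own lunchbox. For each i, P(Xᵢ=1) = 1/8.
By linearity of expectation, E[X₁+…+X_6] = 6·(1/8) = 3/4.
≈ 0.750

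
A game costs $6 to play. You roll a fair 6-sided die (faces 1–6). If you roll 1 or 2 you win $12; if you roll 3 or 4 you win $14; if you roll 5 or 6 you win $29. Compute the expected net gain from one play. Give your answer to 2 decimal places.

$12.33

E[payout] = (1/3)·12 + (1/3)·14 + (1/3)·29 = 55/3
Expected profit = 55/3 − 6 = 37/3 ≈ $12.33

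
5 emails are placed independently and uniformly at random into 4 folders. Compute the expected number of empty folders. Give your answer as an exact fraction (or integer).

Let Xⱼ=1 if folder j is empty. P(Xⱼ=1) = ((4-1)/4)^5 = 243/1024.
By linearity, E[#empty] = 4·243/1024 = 243/256.

243/256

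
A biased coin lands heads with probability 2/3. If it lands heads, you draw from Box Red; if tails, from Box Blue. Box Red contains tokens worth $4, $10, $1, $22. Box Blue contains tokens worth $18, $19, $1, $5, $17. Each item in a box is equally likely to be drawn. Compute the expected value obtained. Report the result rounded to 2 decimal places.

$10.17

E[X | Box Red] = (4 + 10 + 1 + 22)/4 = 37/4
E[X | Box Blue] = (18 + 19 + 1 + 5 + 17)/5 = 12
E[X] = (2/3)·37/4 + (1/3)·12 = 61/6 ≈ 10.17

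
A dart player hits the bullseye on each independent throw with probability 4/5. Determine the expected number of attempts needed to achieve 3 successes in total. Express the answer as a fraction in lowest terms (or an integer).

15/4

By linearity (sum of 3 independent geometric waits), E[trials] = 3/p = 3/(4/5) = 15/4.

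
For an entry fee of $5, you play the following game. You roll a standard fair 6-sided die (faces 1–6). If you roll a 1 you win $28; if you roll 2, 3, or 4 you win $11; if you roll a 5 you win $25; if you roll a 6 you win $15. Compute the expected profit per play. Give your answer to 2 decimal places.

$11.83

E[payout] = (1/2)·11 + (1/6)·15 + (1/6)·25 + (1/6)·28 = 101/6
Expected profit = 101/6 − 5 = 71/6 ≈ $11.83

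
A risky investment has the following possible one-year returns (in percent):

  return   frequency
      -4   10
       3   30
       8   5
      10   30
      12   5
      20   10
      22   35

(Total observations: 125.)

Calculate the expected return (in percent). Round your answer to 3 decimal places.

11.360

Total = 125, so P(return=-4) = 10/125, etc.
E[X] = (2/25)·(-4) + (6/25)·3 + (1/25)·8 + (6/25)·10 + (1/25)·12 + (2/25)·20 + (7/25)·22
     = 284/25 ≈ 11.360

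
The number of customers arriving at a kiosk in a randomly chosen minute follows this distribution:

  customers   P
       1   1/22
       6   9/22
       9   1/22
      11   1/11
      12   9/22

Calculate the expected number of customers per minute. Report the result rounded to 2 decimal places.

E[X] = (1/22)·1 + (9/22)·6 + (1/22)·9 + (1/11)·11 + (9/22)·12
     = 97/11 ≈ 8.82

8.82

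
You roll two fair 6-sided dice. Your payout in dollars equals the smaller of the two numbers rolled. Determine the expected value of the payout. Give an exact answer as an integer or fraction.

91/36 dollars

Distribution of the smaller of the two numbers rolled: 1 w.p. 11/36, 2 w.p. 1/4, 3 w.p. 7/36, 4 w.p. 5/36, 5 w.p. 1/12, 6 w.p. 1/36
E[payout] = (11/36)·1 + (1/4)·2 + (7/36)·3 + (5/36)·4 + (1/12)·5 + (1/36)·6 = 91/36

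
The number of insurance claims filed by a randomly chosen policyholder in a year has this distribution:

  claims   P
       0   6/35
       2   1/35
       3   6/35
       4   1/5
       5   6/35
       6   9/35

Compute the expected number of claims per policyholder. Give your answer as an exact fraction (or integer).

132/35

E[X] = (6/35)·0 + (1/35)·2 + (6/35)·3 + (1/5)·4 + (6/35)·5 + (9/35)·6
     = 132/35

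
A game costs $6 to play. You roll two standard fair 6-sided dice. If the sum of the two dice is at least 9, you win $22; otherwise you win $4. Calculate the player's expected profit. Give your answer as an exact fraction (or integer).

$3

E[payout] = (13/18)·4 + (5/18)·22 = 9
Expected profit = 9 − 6 = 3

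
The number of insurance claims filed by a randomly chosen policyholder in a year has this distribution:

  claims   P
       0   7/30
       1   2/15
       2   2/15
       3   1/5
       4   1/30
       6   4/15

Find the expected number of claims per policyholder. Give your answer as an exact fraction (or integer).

41/15

E[X] = (7/30)·0 + (2/15)·1 + (2/15)·2 + (1/5)·3 + (1/30)·4 + (4/15)·6
     = 41/15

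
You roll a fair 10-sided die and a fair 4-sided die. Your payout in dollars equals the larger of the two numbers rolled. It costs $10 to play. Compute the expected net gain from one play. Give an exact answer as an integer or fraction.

-17/4 dollars

Distribution of the larger of the two numbers rolled: 1 w.p. 1/40, 2 w.p. 3/40, 3 w.p. 1/8, 4 w.p. 7/40, 5 w.p. 1/10, 6 w.p. 1/10, …
E[payout] = (1/40)·1 + (3/40)·2 + (1/8)·3 + (7/40)·4 + (1/10)·5 + (1/10)·6 + (1/10)·7 + (1/10)·8 + (1/10)·9 + (1/10)·10 = 23/4
Expected profit = 23/4 − 10 = -17/4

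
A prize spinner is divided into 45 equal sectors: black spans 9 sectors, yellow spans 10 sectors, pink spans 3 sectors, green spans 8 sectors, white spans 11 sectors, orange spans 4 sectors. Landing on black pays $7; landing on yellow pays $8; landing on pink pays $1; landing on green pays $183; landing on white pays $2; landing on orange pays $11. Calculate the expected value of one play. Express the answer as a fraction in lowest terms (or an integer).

1676/45 dollars

E[payout] = (9/45)·7 + (10/45)·8 + (3/45)·1 + (8/45)·183 + (11/45)·2 + (4/45)·11 = 1676/45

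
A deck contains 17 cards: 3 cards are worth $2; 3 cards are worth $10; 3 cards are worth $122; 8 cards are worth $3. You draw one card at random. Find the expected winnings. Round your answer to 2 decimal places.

$25.06

E[payout] = (3/17)·2 + (3/17)·10 + (3/17)·122 + (8/17)·3 = 426/17
≈ $25.06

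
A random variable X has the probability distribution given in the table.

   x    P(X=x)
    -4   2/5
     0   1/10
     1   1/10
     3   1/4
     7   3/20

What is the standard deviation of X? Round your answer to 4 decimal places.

E[X] = 3/10, E[X²] = 161/10
Var(X) = E[X²] − (E[X])² = 161/10 − 9/100 = 1601/100
SD(X) = √(1601/100) ≈ 4.0012

4.0012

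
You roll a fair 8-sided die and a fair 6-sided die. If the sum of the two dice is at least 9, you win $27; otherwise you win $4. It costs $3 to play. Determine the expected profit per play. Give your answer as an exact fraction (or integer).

177/16 dollars

E[payout] = (9/16)·4 + (7/16)·27 = 225/16
Expected profit = 225/16 − 3 = 177/16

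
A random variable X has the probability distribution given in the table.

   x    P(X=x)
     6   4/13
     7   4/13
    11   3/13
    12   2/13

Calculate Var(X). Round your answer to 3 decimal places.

E[X] = (4/13)·6 + (4/13)·7 + (3/13)·11 + (2/13)·12 = 109/13
E[X²] = (4/13)·36 + (4/13)·49 + (3/13)·121 + (2/13)·144 = 991/13
Var(X) = 991/13 − (109/13)² = 1002/169 ≈ 5.929

5.929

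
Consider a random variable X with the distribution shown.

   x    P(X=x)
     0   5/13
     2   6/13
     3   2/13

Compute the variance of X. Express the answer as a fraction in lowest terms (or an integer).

E[X] = (5/13)·0 + (6/13)·2 + (2/13)·3 = 18/13
E[X²] = (5/13)·0 + (6/13)·4 + (2/13)·9 = 42/13
Var(X) = 42/13 − (18/13)² = 222/169

222/169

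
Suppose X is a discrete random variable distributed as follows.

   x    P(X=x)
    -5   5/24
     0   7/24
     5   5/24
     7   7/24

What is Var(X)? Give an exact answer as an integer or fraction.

E[X] = (5/24)·(-5) + (7/24)·0 + (5/24)·5 + (7/24)·7 = 49/24
E[X²] = (5/24)·25 + (7/24)·0 + (5/24)·25 + (7/24)·49 = 593/24
Var(X) = 593/24 − (49/24)² = 11831/576

11831/576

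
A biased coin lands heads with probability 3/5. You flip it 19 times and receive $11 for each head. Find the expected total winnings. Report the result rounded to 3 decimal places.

E[#heads] = 19·3/5 = 57/5 (linearity over flips).
E[winnings] = 11·57/5 = 627/5.
≈ 125.400

$125.400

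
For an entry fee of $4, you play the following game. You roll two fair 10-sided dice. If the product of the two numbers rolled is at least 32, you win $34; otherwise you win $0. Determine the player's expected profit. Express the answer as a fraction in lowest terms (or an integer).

E[payout] = (61/100)·0 + (39/100)·34 = 663/50
Expected profit = 663/50 − 4 = 463/50

463/50 dollars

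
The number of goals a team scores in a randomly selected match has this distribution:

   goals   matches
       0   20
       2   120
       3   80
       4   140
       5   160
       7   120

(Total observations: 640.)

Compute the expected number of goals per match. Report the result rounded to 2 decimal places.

Total = 640, so P(goals=0) = 20/640, etc.
E[X] = (1/32)·0 + (3/16)·2 + (1/8)·3 + (7/32)·4 + (1/4)·5 + (3/16)·7
     = 67/16 ≈ 4.19

4.19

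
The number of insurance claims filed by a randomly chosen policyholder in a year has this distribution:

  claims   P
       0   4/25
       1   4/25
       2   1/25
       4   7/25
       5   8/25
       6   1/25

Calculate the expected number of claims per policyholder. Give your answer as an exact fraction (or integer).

E[X] = (4/25)·0 + (4/25)·1 + (1/25)·2 + (7/25)·4 + (8/25)·5 + (1/25)·6
     = 16/5

16/5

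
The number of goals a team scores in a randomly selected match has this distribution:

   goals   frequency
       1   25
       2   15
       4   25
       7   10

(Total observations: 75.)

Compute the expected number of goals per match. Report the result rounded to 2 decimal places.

3.00

Total = 75, so P(goals=1) = 25/75, etc.
E[X] = (1/3)·1 + (1/5)·2 + (1/3)·4 + (2/15)·7
     = 3 ≈ 3.00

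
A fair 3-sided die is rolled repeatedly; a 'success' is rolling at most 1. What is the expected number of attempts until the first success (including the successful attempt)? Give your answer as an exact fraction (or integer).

3

For a geometric distribution, E[trials] = 1/p = 1/(1/3) = 3.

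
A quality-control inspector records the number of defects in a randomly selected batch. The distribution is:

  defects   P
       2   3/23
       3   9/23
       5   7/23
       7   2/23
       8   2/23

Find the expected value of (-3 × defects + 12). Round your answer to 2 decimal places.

E[-3x+12] = (3/23)·6 + (9/23)·3 + (7/23)·(-3) + (2/23)·(-9) + (2/23)·(-12)
     = -18/23 ≈ -0.78

-0.78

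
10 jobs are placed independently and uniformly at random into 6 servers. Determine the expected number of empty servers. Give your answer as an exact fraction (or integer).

9765625/10077696

Let Xⱼ=1 if server j is empty. P(Xⱼ=1) = ((6-1)/6)^10 = 9765625/60466176.
By linearity, E[#empty] = 6·9765625/60466176 = 9765625/10077696.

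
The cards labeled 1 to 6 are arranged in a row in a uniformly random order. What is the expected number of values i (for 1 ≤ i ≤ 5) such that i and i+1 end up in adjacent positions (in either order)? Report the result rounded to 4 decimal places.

1.6667

For each i ∈ {1,…,5}, let Xᵢ = 1 if i and i+1 are adjacent. P(Xᵢ=1) = 2·(6−1)!/6! = 2/6.
By linearity, E[ΣXᵢ] = (5)·(2/6) = 5/3.
≈ 1.6667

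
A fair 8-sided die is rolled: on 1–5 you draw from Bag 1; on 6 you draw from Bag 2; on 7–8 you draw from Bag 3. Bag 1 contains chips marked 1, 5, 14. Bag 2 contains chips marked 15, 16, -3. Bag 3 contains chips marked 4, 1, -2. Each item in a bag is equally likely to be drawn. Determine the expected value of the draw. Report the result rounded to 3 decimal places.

5.583

E[X | Bag 1] = (1 + 5 + 14)/3 = 20/3
E[X | Bag 2] = (15 + 16 − 3)/3 = 28/3
E[X | Bag 3] = (4 + 1 − 2)/3 = 1
E[X] = (5/8)·20/3 + (1/8)·28/3 + (1/4)·1 = 67/12 ≈ 5.583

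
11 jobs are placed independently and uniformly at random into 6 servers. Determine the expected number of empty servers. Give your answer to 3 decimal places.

0.808

Let Xⱼ=1 if server j is empty. P(Xⱼ=1) = ((6-1)/6)^11 = 48828125/362797056.
By linearity, E[#empty] = 6·48828125/362797056 = 48828125/60466176.
≈ 0.808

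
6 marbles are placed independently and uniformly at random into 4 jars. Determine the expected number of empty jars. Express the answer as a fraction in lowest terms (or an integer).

Let Xⱼ=1 if jar j is empty. P(Xⱼ=1) = ((4-1)/4)^6 = 729/4096.
By linearity, E[#empty] = 4·729/4096 = 729/1024.

729/1024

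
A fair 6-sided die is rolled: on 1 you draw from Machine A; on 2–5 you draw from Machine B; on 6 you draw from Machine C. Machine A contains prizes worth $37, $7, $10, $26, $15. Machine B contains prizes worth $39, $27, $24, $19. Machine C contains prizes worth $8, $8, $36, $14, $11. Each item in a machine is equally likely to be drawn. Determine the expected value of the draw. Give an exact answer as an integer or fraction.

E[X | Machine A] = (37 + 7 + 10 + 26 + 15)/5 = 19
E[X | Machine B] = (39 + 27 + 24 + 19)/4 = 109/4
E[X | Machine C] = (8 + 8 + 36 + 14 + 11)/5 = 77/5
E[X] = (1/6)·19 + (2/3)·109/4 + (1/6)·77/5 = 239/10

239/10 dollars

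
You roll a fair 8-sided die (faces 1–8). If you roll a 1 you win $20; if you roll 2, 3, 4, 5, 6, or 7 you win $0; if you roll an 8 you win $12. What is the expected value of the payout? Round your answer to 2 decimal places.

E[payout] = (3/4)·0 + (1/8)·12 + (1/8)·20 = 4
≈ $4.00

$4.00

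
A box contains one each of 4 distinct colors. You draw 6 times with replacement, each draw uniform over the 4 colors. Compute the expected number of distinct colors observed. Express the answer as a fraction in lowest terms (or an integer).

3367/1024

Let Xⱼ=1 if type j appears at least once. P(Xⱼ=1) = 1 − ((4−1)/4)^6 = 3367/4096.
E[#distinct] = 4·3367/4096 = 3367/1024.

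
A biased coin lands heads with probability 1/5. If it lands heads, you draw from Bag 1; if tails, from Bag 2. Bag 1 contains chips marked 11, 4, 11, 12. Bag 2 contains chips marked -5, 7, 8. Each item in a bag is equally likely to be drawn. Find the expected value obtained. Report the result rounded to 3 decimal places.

E[X | Bag 1] = (11 + 4 + 11 + 12)/4 = 19/2
E[X | Bag 2] = (-5 + 7 + 8)/3 = 10/3
E[X] = (1/5)·19/2 + (4/5)·10/3 = 137/30 ≈ 4.567

4.567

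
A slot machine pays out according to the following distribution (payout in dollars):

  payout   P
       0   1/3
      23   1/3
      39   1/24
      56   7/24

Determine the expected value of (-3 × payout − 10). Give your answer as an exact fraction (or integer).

E[-3x-10] = (1/3)·(-10) + (1/3)·(-79) + (1/24)·(-127) + (7/24)·(-178)
     = -695/8

-695/8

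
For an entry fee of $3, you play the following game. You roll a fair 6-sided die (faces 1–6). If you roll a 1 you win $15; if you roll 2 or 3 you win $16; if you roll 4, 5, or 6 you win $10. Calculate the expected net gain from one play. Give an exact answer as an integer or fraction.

E[payout] = (1/2)·10 + (1/6)·15 + (1/3)·16 = 77/6
Expected profit = 77/6 − 3 = 59/6

59/6 dollars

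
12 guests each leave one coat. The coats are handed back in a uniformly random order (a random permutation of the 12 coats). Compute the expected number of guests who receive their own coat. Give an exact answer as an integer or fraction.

1

Let Xᵢ = 1 if person i gets their own coat. For each i, P(Xᵢ=1) = 1/12.
By linearity of expectation, E[X₁+…+X_12] = 12·(1/12) = 1.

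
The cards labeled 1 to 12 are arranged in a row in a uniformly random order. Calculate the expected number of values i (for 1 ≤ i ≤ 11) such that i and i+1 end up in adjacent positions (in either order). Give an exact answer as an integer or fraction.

For each i ∈ {1,…,11}, let Xᵢ = 1 if i and i+1 are adjacent. P(Xᵢ=1) = 2·(12−1)!/12! = 2/12.
By linearity, E[ΣXᵢ] = (11)·(2/12) = 11/6.

11/6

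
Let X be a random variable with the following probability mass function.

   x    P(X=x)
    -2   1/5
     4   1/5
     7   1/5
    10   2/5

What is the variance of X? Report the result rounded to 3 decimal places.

E[X] = (1/5)·(-2) + (1/5)·4 + (1/5)·7 + (2/5)·10 = 29/5
E[X²] = (1/5)·4 + (1/5)·16 + (1/5)·49 + (2/5)·100 = 269/5
Var(X) = 269/5 − (29/5)² = 504/25 ≈ 20.160

20.160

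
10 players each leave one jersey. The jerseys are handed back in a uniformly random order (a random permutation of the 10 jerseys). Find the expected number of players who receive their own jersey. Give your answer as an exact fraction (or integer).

1

Let Xᵢ = 1 if person i gets their own jersey. For each i, P(Xᵢ=1) = 1/10.
By linearity of expectation, E[X₁+…+X_10] = 10·(1/10) = 1.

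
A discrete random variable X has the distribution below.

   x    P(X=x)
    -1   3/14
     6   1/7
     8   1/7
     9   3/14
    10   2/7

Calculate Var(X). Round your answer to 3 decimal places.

E[X] = (3/14)·(-1) + (1/7)·6 + (1/7)·8 + (3/14)·9 + (2/7)·10 = 46/7
E[X²] = (3/14)·1 + (1/7)·36 + (1/7)·64 + (3/14)·81 + (2/7)·100 = 423/7
Var(X) = 423/7 − (46/7)² = 845/49 ≈ 17.245

17.245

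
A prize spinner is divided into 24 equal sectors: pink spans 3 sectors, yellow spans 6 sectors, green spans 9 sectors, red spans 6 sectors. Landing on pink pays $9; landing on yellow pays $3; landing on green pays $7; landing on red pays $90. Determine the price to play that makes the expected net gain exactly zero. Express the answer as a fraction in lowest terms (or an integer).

E[payout] = (3/24)·9 + (6/24)·3 + (9/24)·7 + (6/24)·90 = 27
Fair fee = E[payout] = 27

$27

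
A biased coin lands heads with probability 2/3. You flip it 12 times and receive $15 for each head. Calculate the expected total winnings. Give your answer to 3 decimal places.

$120.000

E[#heads] = 12·2/3 = 8 (linearity over flips).
E[winnings] = 15·8 = 120.
≈ 120.000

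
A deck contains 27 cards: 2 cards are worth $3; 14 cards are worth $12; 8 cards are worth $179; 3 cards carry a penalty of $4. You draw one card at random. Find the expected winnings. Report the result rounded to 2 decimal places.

E[payout] = (2/27)·3 + (14/27)·12 + (8/27)·179 + (3/27)·(-4) = 1594/27
≈ $59.04

$59.04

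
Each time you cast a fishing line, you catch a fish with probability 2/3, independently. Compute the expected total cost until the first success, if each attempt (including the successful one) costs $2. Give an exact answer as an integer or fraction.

$3

E[#attempts] = 1/p = 3/2; E[cost] = 2·3/2 = 3.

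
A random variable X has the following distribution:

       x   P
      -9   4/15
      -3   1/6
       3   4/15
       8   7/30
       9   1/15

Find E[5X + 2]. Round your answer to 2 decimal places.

E[5x+2] = (4/15)·(-43) + (1/6)·(-13) + (4/15)·17 + (7/30)·42 + (1/15)·47
     = 23/6 ≈ 3.83

3.83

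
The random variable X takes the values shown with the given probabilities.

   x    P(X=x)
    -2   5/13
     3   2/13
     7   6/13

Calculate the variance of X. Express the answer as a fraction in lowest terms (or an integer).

E[X] = (5/13)·(-2) + (2/13)·3 + (6/13)·7 = 38/13
E[X²] = (5/13)·4 + (2/13)·9 + (6/13)·49 = 332/13
Var(X) = 332/13 − (38/13)² = 2872/169

2872/169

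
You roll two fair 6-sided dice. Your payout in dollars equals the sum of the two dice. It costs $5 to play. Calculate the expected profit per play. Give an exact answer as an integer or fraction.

$2

Distribution of the sum of the two dice: 2 w.p. 1/36, 3 w.p. 1/18, 4 w.p. 1/12, 5 w.p. 1/9, 6 w.p. 5/36, 7 w.p. 1/6, …
E[payout] = (1/36)·2 + (1/18)·3 + (1/12)·4 + (1/9)·5 + (5/36)·6 + (1/6)·7 + (5/36)·8 + (1/9)·9 + (1/12)·10 + (1/18)·11 + (1/36)·12 = 7
Expected profit = 7 − 5 = 2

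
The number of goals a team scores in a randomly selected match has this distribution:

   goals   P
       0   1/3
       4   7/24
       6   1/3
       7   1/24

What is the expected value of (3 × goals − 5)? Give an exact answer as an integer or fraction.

43/8

E[3x-5] = (1/3)·(-5) + (7/24)·7 + (1/3)·13 + (1/24)·16
     = 43/8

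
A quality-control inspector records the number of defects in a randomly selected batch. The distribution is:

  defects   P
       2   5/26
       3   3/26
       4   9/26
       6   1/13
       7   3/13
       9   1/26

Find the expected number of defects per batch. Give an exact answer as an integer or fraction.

E[X] = (5/26)·2 + (3/26)·3 + (9/26)·4 + (1/13)·6 + (3/13)·7 + (1/26)·9
     = 59/13

59/13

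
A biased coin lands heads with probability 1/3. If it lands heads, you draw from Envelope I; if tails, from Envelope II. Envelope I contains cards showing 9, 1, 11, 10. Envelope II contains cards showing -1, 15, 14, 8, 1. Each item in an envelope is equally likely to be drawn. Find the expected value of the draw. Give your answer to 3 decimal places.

E[X | Envelope I] = (9 + 1 + 11 + 10)/4 = 31/4
E[X | Envelope II] = (-1 + 15 + 14 + 8 + 1)/5 = 37/5
E[X] = (1/3)·31/4 + (2/3)·37/5 = 451/60 ≈ 7.517

7.517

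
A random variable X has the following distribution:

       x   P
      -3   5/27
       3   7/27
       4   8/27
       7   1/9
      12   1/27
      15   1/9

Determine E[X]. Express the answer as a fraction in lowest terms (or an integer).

116/27

E[X] = (5/27)·(-3) + (7/27)·3 + (8/27)·4 + (1/9)·7 + (1/27)·12 + (1/9)·15
     = 116/27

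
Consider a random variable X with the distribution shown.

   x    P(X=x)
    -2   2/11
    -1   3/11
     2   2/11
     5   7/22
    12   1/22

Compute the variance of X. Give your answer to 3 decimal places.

E[X] = (2/11)·(-2) + (3/11)·(-1) + (2/11)·2 + (7/22)·5 + (1/22)·12 = 41/22
E[X²] = (2/11)·4 + (3/11)·1 + (2/11)·4 + (7/22)·25 + (1/22)·144 = 357/22
Var(X) = 357/22 − (41/22)² = 6173/484 ≈ 12.754

12.754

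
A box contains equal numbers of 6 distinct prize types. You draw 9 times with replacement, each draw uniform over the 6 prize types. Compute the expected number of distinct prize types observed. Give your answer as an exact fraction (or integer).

Let Xⱼ=1 if type j appears at least once. P(Xⱼ=1) = 1 − ((6−1)/6)^9 = 8124571/10077696.
E[#distinct] = 6·8124571/10077696 = 8124571/1679616.

8124571/1679616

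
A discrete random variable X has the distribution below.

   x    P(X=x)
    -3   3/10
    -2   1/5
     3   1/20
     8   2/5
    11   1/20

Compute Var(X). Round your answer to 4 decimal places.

E[X] = (3/10)·(-3) + (1/5)·(-2) + (1/20)·3 + (2/5)·8 + (1/20)·11 = 13/5
E[X²] = (3/10)·9 + (1/5)·4 + (1/20)·9 + (2/5)·64 + (1/20)·121 = 178/5
Var(X) = 178/5 − (13/5)² = 721/25 ≈ 28.8400

28.8400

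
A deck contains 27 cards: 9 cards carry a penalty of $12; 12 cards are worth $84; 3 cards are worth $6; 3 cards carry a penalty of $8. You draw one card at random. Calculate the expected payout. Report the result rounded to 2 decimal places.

$33.11

E[payout] = (9/27)·(-12) + (12/27)·84 + (3/27)·6 + (3/27)·(-8) = 298/9
≈ $33.11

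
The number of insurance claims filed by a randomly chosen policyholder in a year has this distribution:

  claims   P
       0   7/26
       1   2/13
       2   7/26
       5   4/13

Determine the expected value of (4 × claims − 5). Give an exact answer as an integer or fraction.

E[4x-5] = (7/26)·(-5) + (2/13)·(-1) + (7/26)·3 + (4/13)·15
     = 51/13

51/13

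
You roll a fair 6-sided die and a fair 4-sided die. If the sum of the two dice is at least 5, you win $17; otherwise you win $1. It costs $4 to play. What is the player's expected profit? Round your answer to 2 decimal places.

E[payout] = (1/4)·1 + (3/4)·17 = 13
Expected profit = 13 − 4 = 9 ≈ $9.00

$9.00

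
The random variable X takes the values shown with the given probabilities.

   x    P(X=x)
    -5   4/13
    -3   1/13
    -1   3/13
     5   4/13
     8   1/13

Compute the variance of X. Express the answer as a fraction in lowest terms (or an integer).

3584/169

E[X] = (4/13)·(-5) + (1/13)·(-3) + (3/13)·(-1) + (4/13)·5 + (1/13)·8 = 2/13
E[X²] = (4/13)·25 + (1/13)·9 + (3/13)·1 + (4/13)·25 + (1/13)·64 = 276/13
Var(X) = 276/13 − (2/13)² = 3584/169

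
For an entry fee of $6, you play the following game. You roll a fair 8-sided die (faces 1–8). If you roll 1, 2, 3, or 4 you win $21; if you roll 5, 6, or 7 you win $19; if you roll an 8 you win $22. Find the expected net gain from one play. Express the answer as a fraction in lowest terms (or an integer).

E[payout] = (3/8)·19 + (1/2)·21 + (1/8)·22 = 163/8
Expected profit = 163/8 − 6 = 115/8

115/8 dollars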